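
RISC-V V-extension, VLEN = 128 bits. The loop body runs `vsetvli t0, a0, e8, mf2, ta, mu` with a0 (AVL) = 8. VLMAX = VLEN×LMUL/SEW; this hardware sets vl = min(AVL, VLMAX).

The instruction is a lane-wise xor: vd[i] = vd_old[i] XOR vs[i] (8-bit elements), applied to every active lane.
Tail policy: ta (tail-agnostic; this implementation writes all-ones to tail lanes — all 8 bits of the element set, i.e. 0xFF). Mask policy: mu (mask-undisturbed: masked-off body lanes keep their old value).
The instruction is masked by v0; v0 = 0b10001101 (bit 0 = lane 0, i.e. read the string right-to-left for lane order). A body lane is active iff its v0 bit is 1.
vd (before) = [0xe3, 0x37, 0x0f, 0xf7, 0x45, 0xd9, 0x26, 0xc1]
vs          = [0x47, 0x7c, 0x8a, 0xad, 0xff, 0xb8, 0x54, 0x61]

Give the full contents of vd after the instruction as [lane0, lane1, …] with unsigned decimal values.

VLMAX = VLEN×LMUL/SEW = 128×1/2/8 = 8
vl ← min(8, 8) = 8
vd[0] xor(0xe3,0x47) -> 0xa4
vd[1] mask-off/keep -> 0x37
vd[2] xor(0x0f,0x8a) -> 0x85
vd[3] xor(0xf7,0xad) -> 0x5a
vd[4] mask-off/keep -> 0x45
vd[5] mask-off/keep -> 0xd9
vd[6] mask-off/keep -> 0x26
vd[7] xor(0xc1,0x61) -> 0xa0

vd = [164, 55, 133, 90, 69, 217, 38, 160]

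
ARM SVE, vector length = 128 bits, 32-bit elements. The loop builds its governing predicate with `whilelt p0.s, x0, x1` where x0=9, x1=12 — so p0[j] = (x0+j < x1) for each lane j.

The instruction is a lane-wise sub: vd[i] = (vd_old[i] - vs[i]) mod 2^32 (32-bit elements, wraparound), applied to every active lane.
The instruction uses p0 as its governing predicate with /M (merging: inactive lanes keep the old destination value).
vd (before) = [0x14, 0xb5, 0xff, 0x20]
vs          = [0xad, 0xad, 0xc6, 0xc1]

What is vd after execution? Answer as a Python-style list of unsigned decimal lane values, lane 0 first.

lane count: 128 div 32 = 4
whilelt: lane j active iff 9+j < 12 → j < 3 → 3 active
  i=0: sub(0x14,0xad) → 4294967143
  i=1: sub(0xb5,0xad) → 8
  i=2: sub(0xff,0xc6) → 57
  i=3: tail/keep → 32

vd = [4294967143, 8, 57, 32]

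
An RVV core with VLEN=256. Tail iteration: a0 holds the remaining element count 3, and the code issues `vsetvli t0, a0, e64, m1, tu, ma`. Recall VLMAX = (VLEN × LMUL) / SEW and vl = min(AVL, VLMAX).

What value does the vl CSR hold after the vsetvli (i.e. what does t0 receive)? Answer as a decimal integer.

lanes per group: 256·1/64 = 4
vl ← min(3, 4) = 3

vl = 3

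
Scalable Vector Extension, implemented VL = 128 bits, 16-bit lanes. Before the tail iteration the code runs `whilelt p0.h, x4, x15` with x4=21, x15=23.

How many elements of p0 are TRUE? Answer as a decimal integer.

vl = 2

register lanes = 128/16 = 8
active while 21+j < 23, i.e. j ∈ [0,2) capped at 8 ⇒ 2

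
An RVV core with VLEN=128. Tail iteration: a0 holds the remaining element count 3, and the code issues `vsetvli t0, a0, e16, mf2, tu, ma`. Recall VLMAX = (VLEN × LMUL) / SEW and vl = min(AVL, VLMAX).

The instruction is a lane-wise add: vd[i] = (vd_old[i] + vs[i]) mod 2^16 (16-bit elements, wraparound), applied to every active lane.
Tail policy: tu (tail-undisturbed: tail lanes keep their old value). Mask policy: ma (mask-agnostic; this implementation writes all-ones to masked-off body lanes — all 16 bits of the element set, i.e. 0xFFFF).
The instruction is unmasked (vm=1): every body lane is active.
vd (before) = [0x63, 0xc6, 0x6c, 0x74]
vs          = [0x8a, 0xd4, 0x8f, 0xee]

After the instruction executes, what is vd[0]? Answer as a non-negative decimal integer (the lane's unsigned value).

vd[0] = 237

lanes per group: 128·1/2/16 = 4
vl = min(AVL, VLMAX) = min(3, 4) = 3
[0] add(0x63,0x8a) = 0xed
[1] add(0xc6,0xd4) = 0x19a
[2] add(0x6c,0x8f) = 0xfb
[3] tail/keep = 0x74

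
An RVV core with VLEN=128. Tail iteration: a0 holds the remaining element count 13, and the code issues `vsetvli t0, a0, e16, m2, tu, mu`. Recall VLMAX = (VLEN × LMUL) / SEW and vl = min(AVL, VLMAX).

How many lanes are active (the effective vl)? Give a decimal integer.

vl = 13

VLMAX = VLEN×LMUL/SEW = 128×2/16 = 16
vl = min(AVL, VLMAX) = min(13, 16) = 13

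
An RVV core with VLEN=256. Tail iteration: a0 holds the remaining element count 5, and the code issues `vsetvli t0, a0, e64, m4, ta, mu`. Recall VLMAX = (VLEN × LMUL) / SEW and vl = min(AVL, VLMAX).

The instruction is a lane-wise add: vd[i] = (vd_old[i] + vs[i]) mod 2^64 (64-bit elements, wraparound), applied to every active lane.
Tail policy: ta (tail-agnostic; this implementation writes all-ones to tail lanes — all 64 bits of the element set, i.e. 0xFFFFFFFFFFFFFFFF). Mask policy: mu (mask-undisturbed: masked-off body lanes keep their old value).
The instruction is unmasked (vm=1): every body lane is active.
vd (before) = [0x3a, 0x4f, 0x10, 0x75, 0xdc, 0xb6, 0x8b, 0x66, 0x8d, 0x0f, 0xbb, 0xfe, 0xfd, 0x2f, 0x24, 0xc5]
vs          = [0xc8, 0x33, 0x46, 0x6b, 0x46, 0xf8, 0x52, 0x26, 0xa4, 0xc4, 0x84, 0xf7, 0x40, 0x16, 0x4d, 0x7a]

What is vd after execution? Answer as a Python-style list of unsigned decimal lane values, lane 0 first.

lanes per group: 256·4/64 = 16
AVL=5 ≤ VLMAX=16, so vl = 5
[0] add(0x3a,0xc8) = 0x102
[1] add(0x4f,0x33) = 0x82
[2] add(0x10,0x46) = 0x56
[3] add(0x75,0x6b) = 0xe0
[4] add(0xdc,0x46) = 0x122
[5] tail/ones = 0xffffffffffffffff
[6] tail/ones = 0xffffffffffffffff
[7] tail/ones = 0xffffffffffffffff
[8] tail/ones = 0xffffffffffffffff
[9] tail/ones = 0xffffffffffffffff
[10] tail/ones = 0xffffffffffffffff
[11] tail/ones = 0xffffffffffffffff
[12] tail/ones = 0xffffffffffffffff
[13] tail/ones = 0xffffffffffffffff
[14] tail/ones = 0xffffffffffffffff
[15] tail/ones = 0xffffffffffffffff

vd = [258, 130, 86, 224, 290, 18446744073709551615, 18446744073709551615, 18446744073709551615, 18446744073709551615, 18446744073709551615, 18446744073709551615, 18446744073709551615, 18446744073709551615, 18446744073709551615, 18446744073709551615, 18446744073709551615]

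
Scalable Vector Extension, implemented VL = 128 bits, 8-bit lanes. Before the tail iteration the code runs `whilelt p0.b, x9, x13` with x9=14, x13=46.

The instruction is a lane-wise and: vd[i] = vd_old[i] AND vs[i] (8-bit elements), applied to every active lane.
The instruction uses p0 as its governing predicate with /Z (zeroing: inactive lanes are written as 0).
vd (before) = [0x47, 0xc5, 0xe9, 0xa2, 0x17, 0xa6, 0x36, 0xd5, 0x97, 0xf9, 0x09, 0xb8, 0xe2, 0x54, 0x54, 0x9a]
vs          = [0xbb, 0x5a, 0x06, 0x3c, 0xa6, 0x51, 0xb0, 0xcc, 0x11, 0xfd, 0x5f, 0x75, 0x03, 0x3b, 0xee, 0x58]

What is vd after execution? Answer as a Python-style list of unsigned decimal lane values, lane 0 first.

lane count: 128 div 8 = 16
whilelt: lane j active iff 14+j < 46 → j < 32 → 16 active
[0] and(0x47,0xbb) = 0x03
[1] and(0xc5,0x5a) = 0x40
[2] and(0xe9,0x06) = 0x00
[3] and(0xa2,0x3c) = 0x20
[4] and(0x17,0xa6) = 0x06
[5] and(0xa6,0x51) = 0x00
[6] and(0x36,0xb0) = 0x30
[7] and(0xd5,0xcc) = 0xc4
[8] and(0x97,0x11) = 0x11
[9] and(0xf9,0xfd) = 0xf9
[10] and(0x09,0x5f) = 0x09
[11] and(0xb8,0x75) = 0x30
[12] and(0xe2,0x03) = 0x02
[13] and(0x54,0x3b) = 0x10
[14] and(0x54,0xee) = 0x44
[15] and(0x9a,0x58) = 0x18

vd = [3, 64, 0, 32, 6, 0, 48, 196, 17, 249, 9, 48, 2, 16, 68, 24]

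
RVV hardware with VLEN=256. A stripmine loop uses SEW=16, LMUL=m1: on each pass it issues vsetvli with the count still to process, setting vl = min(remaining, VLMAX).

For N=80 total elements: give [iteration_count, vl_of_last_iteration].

VLMAX = VLEN×LMUL/SEW = 256×1/16 = 16
N=80: ⌈80/16⌉ = 5 iters; last vl = 80 − 4×16 = 16

[iterations, last_vl] = [5, 16]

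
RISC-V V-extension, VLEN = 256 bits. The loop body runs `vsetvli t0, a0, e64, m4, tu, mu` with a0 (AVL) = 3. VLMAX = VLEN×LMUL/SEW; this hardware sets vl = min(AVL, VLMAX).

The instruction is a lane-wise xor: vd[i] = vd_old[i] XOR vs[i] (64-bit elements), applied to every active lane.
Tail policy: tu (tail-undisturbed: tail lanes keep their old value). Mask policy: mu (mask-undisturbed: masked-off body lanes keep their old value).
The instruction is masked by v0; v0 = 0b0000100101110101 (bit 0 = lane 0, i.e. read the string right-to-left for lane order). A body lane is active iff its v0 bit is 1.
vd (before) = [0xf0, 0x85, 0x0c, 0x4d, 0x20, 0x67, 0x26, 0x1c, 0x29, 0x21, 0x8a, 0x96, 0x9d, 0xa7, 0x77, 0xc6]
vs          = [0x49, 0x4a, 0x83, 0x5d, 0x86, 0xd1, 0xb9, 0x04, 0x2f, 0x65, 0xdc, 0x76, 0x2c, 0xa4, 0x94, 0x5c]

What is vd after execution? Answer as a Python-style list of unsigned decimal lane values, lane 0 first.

VLMAX = VLEN×LMUL/SEW = 256×4/64 = 16
AVL=3 ≤ VLMAX=16, so vl = 3
  i=0: xor(0xf0,0x49) → 185
  i=1: mask-off/keep → 133
  i=2: xor(0x0c,0x83) → 143
  i=3: tail/keep → 77
  i=4: tail/keep → 32
  i=5: tail/keep → 103
  i=6: tail/keep → 38
  i=7: tail/keep → 28
  i=8: tail/keep → 41
  i=9: tail/keep → 33
  i=10: tail/keep → 138
  i=11: tail/keep → 150
  i=12: tail/keep → 157
  i=13: tail/keep → 167
  i=14: tail/keep → 119
  i=15: tail/keep → 198

vd = [185, 133, 143, 77, 32, 103, 38, 28, 41, 33, 138, 150, 157, 167, 119, 198]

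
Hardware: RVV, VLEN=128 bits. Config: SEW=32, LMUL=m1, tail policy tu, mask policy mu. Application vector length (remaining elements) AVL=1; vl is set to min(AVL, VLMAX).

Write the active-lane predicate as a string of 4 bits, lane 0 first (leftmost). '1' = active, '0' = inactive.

lanes per group: 128·1/32 = 4
vl = min(AVL, VLMAX) = min(1, 4) = 1
bits (lane 0 leftmost): 1000

predicate = 1000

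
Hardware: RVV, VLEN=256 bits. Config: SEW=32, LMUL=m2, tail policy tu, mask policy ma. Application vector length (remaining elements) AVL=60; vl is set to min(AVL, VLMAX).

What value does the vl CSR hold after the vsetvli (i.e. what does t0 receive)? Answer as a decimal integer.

VLMAX = (256 × 2) / 32 = 16 lanes
AVL=60 > VLMAX=16, so vl = 16

vl = 16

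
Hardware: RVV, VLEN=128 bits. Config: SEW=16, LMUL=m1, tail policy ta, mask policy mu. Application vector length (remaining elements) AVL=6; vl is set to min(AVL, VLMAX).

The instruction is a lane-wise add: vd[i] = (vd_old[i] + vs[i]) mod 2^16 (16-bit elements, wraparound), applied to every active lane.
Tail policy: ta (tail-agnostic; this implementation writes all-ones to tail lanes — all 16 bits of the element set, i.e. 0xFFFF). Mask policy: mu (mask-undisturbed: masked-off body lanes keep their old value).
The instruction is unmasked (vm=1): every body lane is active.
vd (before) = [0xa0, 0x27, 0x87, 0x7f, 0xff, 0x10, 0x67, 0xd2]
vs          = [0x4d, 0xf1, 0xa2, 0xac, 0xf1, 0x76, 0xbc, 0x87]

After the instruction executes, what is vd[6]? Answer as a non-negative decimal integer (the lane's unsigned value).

vd[6] = 65535

VLMAX = VLEN×LMUL/SEW = 128×1/16 = 8
vl = min(AVL, VLMAX) = min(6, 8) = 6
[0] add(0xa0,0x4d) = 0xed
[1] add(0x27,0xf1) = 0x118
[2] add(0x87,0xa2) = 0x129
[3] add(0x7f,0xac) = 0x12b
[4] add(0xff,0xf1) = 0x1f0
[5] add(0x10,0x76) = 0x86
[6] tail/ones = 0xffff
[7] tail/ones = 0xffff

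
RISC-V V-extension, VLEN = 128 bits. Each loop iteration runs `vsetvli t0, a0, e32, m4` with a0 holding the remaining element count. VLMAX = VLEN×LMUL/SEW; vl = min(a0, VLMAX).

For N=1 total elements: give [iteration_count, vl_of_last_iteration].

[iterations, last_vl] = [1, 1]

lanes per group: 128·4/32 = 16
N=1: ⌈1/16⌉ = 1 iters; last vl = 1 − 0×16 = 1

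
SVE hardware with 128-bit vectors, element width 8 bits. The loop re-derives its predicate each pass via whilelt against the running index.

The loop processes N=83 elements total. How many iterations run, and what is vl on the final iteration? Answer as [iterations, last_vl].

lane count: 128 div 8 = 16
83 elements at 16/iter → 6 passes, remainder 3 on the last

[iterations, last_vl] = [6, 3]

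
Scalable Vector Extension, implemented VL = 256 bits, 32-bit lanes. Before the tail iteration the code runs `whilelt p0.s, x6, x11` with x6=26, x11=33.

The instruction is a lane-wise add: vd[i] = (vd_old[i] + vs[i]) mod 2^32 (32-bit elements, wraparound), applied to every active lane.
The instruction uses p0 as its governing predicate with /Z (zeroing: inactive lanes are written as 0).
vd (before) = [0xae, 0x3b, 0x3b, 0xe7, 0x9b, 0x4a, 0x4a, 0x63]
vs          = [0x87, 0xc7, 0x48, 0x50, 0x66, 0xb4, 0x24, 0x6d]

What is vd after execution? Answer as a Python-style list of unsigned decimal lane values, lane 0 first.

vd = [309, 258, 131, 311, 257, 254, 110, 0]

register lanes = 256/32 = 8
active while 26+j < 33, i.e. j ∈ [0,7) capped at 8 ⇒ 7
vd[0] add(0xae,0x87) -> 0x135
vd[1] add(0x3b,0xc7) -> 0x102
vd[2] add(0x3b,0x48) -> 0x83
vd[3] add(0xe7,0x50) -> 0x137
vd[4] add(0x9b,0x66) -> 0x101
vd[5] add(0x4a,0xb4) -> 0xfe
vd[6] add(0x4a,0x24) -> 0x6e
vd[7] tail/zero -> 0x00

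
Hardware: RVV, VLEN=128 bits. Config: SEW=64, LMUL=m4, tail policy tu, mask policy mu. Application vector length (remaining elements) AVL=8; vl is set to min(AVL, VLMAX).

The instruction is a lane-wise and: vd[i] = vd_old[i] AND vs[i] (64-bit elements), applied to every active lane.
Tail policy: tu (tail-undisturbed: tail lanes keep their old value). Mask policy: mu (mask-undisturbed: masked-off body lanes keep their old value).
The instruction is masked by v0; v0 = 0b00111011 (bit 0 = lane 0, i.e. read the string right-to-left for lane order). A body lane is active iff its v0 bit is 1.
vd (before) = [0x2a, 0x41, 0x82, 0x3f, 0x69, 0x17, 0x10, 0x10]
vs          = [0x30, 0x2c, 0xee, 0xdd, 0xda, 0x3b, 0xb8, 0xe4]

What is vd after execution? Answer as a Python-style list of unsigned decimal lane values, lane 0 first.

lanes per group: 128·4/64 = 8
AVL=8 ≤ VLMAX=8, so vl = 8
lane  0: and(0x2a,0x30) ⇒ 0x20
lane  1: and(0x41,0x2c) ⇒ 0x00
lane  2: mask-off/keep ⇒ 0x82
lane  3: and(0x3f,0xdd) ⇒ 0x1d
lane  4: and(0x69,0xda) ⇒ 0x48
lane  5: and(0x17,0x3b) ⇒ 0x13
lane  6: mask-off/keep ⇒ 0x10
lane  7: mask-off/keep ⇒ 0x10

vd = [32, 0, 130, 29, 72, 19, 16, 16]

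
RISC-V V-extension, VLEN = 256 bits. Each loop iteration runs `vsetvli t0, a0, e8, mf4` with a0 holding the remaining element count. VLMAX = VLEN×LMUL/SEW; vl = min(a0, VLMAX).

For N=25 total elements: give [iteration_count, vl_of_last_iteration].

[iterations, last_vl] = [4, 1]

VLMAX = (256 × 1/4) / 8 = 8 lanes
iterations = ceil(25/8) = 4; final-pass vl = 1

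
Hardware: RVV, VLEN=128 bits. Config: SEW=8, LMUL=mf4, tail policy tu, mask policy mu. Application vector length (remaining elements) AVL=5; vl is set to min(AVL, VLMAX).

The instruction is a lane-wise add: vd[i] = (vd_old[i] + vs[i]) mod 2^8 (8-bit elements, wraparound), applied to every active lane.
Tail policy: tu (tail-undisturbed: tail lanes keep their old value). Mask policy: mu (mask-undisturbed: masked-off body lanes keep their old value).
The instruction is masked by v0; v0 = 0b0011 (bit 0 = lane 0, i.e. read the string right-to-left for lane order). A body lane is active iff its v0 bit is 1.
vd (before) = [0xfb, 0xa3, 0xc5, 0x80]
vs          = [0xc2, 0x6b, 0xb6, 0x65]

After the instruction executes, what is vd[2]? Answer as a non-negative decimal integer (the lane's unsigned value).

vd[2] = 197

VLMAX = VLEN×LMUL/SEW = 128×1/4/8 = 4
vl = min(AVL, VLMAX) = min(5, 4) = 4
  i=0: add(0xfb,0xc2) → 189
  i=1: add(0xa3,0x6b) → 14
  i=2: mask-off/keep → 197
  i=3: mask-off/keep → 128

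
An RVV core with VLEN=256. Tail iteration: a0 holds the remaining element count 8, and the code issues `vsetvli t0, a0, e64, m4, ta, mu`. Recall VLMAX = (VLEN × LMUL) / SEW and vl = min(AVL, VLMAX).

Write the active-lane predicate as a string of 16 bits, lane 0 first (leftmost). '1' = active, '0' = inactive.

predicate = 1111111100000000

VLMAX = (256 × 4) / 64 = 16 lanes
vl ← min(8, 16) = 8
bits (lane 0 leftmost): 1111111100000000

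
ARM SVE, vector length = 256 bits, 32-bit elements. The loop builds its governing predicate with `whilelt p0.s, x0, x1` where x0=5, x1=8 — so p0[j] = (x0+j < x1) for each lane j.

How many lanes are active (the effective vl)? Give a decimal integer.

register lanes = 256/32 = 8
p0[j] = (5+j < 8); true for j=0..2 → 3 lanes set

vl = 3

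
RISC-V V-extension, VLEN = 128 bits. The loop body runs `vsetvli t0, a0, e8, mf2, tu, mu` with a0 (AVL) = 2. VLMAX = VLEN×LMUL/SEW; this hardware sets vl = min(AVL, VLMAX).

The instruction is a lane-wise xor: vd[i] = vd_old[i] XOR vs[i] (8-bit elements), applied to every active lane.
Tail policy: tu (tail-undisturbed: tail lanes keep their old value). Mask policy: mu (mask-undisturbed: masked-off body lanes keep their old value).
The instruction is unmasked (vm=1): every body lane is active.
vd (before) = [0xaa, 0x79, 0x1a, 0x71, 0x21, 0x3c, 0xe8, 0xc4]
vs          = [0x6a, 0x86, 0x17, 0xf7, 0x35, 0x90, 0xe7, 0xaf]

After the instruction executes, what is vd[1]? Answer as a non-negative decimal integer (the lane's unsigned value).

vd[1] = 255

VLMAX = (128 × 1/2) / 8 = 8 lanes
vl = min(AVL, VLMAX) = min(2, 8) = 2
  i=0: xor(0xaa,0x6a) → 192
  i=1: xor(0x79,0x86) → 255
  i=2: tail/keep → 26
  i=3: tail/keep → 113
  i=4: tail/keep → 33
  i=5: tail/keep → 60
  i=6: tail/keep → 232
  i=7: tail/keep → 196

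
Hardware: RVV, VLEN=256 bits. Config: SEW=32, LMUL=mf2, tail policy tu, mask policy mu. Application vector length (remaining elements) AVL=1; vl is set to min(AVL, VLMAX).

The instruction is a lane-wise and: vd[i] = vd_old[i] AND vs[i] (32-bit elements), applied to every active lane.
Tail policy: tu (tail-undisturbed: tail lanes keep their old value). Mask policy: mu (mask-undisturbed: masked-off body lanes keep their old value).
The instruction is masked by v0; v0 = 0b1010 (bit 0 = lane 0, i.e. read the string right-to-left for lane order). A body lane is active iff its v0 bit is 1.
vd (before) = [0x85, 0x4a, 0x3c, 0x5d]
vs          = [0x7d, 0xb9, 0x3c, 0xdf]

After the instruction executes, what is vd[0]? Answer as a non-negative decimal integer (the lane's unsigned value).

vd[0] = 133

VLMAX = (256 × 1/2) / 32 = 4 lanes
vl ← min(1, 4) = 1
lane  0: mask-off/keep ⇒ 0x85
lane  1: tail/keep ⇒ 0x4a
lane  2: tail/keep ⇒ 0x3c
lane  3: tail/keep ⇒ 0x5d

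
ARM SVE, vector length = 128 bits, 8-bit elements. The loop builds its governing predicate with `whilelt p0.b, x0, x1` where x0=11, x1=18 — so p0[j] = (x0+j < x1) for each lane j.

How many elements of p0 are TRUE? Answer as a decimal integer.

vl = 7

128-bit reg / 8-bit elem → 16 lanes
p0[j] = (11+j < 18); true for j=0..6 → 7 lanes set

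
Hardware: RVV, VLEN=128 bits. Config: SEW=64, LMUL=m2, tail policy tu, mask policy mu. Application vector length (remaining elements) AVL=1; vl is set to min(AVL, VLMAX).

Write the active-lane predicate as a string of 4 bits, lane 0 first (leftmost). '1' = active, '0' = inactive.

VLMAX = VLEN×LMUL/SEW = 128×2/64 = 4
vl ← min(1, 4) = 1
bits (lane 0 leftmost): 1000

predicate = 1000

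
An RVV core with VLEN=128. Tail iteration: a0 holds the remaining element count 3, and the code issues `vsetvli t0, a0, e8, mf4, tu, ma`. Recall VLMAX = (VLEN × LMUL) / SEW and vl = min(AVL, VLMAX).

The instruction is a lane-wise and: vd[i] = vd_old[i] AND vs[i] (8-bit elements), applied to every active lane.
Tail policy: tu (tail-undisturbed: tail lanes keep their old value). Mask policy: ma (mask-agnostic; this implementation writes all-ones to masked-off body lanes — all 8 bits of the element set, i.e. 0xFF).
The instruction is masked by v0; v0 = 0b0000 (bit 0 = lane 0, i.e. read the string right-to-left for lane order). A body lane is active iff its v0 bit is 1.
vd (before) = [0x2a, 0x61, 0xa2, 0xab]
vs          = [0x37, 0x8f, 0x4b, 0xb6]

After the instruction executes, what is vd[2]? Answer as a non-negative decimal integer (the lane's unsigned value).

VLMAX = VLEN×LMUL/SEW = 128×1/4/8 = 4
vl = min(AVL, VLMAX) = min(3, 4) = 3
vd[0] mask-off/ones -> 0xff
vd[1] mask-off/ones -> 0xff
vd[2] mask-off/ones -> 0xff
vd[3] tail/keep -> 0xab

vd[2] = 255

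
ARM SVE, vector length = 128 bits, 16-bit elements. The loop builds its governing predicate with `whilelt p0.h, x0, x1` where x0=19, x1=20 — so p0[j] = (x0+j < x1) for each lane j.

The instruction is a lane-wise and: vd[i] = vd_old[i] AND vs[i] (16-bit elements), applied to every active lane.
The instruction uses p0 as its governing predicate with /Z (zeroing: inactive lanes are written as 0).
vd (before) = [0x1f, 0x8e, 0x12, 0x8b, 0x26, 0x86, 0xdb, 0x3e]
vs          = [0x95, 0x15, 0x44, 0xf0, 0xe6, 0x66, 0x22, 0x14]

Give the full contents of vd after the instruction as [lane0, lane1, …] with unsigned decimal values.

vd = [21, 0, 0, 0, 0, 0, 0, 0]

register lanes = 128/16 = 8
active while 19+j < 20, i.e. j ∈ [0,1) capped at 8 ⇒ 1
vd[0] and(0x1f,0x95) -> 0x15
vd[1] tail/zero -> 0x00
vd[2] tail/zero -> 0x00
vd[3] tail/zero -> 0x00
vd[4] tail/zero -> 0x00
vd[5] tail/zero -> 0x00
vd[6] tail/zero -> 0x00
vd[7] tail/zero -> 0x00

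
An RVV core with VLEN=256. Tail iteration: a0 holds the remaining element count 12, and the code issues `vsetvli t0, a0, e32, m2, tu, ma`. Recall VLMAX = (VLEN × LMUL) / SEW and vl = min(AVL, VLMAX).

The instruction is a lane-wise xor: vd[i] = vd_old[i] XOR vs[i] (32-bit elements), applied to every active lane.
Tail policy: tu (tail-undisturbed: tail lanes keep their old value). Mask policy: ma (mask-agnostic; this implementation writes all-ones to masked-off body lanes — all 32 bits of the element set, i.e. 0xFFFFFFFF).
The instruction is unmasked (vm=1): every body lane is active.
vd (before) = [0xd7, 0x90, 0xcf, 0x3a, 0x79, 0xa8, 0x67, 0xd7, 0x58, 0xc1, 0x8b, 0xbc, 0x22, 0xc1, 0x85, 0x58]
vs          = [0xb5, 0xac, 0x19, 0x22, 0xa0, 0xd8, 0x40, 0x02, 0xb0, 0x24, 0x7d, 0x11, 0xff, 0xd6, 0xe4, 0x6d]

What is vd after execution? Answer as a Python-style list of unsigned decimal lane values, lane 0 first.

lanes per group: 256·2/32 = 16
AVL=12 ≤ VLMAX=16, so vl = 12
lane  0: xor(0xd7,0xb5) ⇒ 0x62
lane  1: xor(0x90,0xac) ⇒ 0x3c
lane  2: xor(0xcf,0x19) ⇒ 0xd6
lane  3: xor(0x3a,0x22) ⇒ 0x18
lane  4: xor(0x79,0xa0) ⇒ 0xd9
lane  5: xor(0xa8,0xd8) ⇒ 0x70
lane  6: xor(0x67,0x40) ⇒ 0x27
lane  7: xor(0xd7,0x02) ⇒ 0xd5
lane  8: xor(0x58,0xb0) ⇒ 0xe8
lane  9: xor(0xc1,0x24) ⇒ 0xe5
lane 10: xor(0x8b,0x7d) ⇒ 0xf6
lane 11: xor(0xbc,0x11) ⇒ 0xad
lane 12: tail/keep ⇒ 0x22
lane 13: tail/keep ⇒ 0xc1
lane 14: tail/keep ⇒ 0x85
lane 15: tail/keep ⇒ 0x58

vd = [98, 60, 214, 24, 217, 112, 39, 213, 232, 229, 246, 173, 34, 193, 133, 88]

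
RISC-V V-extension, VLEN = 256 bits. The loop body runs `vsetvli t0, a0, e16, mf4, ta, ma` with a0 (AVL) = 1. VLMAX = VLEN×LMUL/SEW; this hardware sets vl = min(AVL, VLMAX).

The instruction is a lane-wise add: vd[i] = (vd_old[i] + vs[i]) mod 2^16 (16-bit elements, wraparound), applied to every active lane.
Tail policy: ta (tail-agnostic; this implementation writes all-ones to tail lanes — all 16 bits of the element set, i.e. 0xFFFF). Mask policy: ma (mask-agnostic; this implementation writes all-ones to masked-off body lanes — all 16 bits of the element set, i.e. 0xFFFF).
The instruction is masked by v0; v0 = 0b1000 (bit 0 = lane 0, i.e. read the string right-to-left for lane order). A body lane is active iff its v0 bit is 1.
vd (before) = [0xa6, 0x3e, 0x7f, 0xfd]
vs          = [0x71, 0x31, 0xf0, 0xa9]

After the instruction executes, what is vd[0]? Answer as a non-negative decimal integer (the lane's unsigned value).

vd[0] = 65535

VLMAX = VLEN×LMUL/SEW = 256×1/4/16 = 4
vl ← min(1, 4) = 1
lane  0: mask-off/ones ⇒ 0xffff
lane  1: tail/ones ⇒ 0xffff
lane  2: tail/ones ⇒ 0xffff
lane  3: tail/ones ⇒ 0xffff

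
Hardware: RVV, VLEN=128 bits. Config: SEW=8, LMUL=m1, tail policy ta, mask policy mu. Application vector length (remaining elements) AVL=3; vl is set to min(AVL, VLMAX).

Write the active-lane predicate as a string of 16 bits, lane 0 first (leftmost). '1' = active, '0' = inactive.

predicate = 1110000000000000

VLMAX = (128 × 1) / 8 = 16 lanes
vl ← min(3, 16) = 3
bits (lane 0 leftmost): 1110000000000000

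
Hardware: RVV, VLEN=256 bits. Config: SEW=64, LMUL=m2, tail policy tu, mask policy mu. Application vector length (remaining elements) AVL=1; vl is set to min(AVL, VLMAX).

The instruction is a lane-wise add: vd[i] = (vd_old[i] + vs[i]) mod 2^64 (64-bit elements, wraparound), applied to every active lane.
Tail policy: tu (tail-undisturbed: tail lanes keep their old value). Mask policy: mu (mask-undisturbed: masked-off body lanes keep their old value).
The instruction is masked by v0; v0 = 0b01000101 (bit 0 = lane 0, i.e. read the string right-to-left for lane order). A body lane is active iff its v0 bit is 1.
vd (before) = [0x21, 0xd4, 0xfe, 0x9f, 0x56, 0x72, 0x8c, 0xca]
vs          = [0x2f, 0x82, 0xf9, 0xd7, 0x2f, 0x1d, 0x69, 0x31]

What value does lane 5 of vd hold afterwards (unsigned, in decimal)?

vd[5] = 114

lanes per group: 256·2/64 = 8
AVL=1 ≤ VLMAX=8, so vl = 1
lane  0: add(0x21,0x2f) ⇒ 0x50
lane  1: tail/keep ⇒ 0xd4
lane  2: tail/keep ⇒ 0xfe
lane  3: tail/keep ⇒ 0x9f
lane  4: tail/keep ⇒ 0x56
lane  5: tail/keep ⇒ 0x72
lane  6: tail/keep ⇒ 0x8c
lane  7: tail/keep ⇒ 0xca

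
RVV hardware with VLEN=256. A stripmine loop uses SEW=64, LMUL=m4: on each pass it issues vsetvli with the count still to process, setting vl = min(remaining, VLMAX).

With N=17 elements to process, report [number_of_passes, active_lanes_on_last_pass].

VLMAX = (256 × 4) / 64 = 16 lanes
N=17: ⌈17/16⌉ = 2 iters; last vl = 17 − 1×16 = 1

[iterations, last_vl] = [2, 1]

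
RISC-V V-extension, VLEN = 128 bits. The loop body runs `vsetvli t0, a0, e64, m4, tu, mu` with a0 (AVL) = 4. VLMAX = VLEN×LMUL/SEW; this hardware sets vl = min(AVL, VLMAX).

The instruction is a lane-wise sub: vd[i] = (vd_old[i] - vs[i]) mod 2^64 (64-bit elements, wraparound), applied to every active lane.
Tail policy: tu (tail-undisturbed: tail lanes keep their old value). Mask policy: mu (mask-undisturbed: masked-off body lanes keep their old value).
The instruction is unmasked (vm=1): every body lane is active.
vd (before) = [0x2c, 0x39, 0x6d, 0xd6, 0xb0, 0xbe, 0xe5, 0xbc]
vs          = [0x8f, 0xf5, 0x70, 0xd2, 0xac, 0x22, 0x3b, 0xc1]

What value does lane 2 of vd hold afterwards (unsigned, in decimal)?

VLMAX = (128 × 4) / 64 = 8 lanes
AVL=4 ≤ VLMAX=8, so vl = 4
lane  0: sub(0x2c,0x8f) ⇒ 0xffffffffffffff9d
lane  1: sub(0x39,0xf5) ⇒ 0xffffffffffffff44
lane  2: sub(0x6d,0x70) ⇒ 0xfffffffffffffffd
lane  3: sub(0xd6,0xd2) ⇒ 0x04
lane  4: tail/keep ⇒ 0xb0
lane  5: tail/keep ⇒ 0xbe
lane  6: tail/keep ⇒ 0xe5
lane  7: tail/keep ⇒ 0xbc

vd[2] = 18446744073709551613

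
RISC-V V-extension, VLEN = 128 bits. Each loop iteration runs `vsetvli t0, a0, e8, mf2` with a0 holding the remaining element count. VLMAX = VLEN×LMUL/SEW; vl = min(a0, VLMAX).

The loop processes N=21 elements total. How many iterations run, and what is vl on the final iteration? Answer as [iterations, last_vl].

lanes per group: 128·1/2/8 = 8
21 elements at 8/iter → 3 passes, remainder 5 on the last

[iterations, last_vl] = [3, 5]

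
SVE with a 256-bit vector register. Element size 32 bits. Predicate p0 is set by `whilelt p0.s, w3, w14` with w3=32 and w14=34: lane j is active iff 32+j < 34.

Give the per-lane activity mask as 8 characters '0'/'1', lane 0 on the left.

register lanes = 256/32 = 8
p0[j] = (32+j < 34); true for j=0..1 → 2 lanes set
bits (lane 0 leftmost): 11000000

predicate = 11000000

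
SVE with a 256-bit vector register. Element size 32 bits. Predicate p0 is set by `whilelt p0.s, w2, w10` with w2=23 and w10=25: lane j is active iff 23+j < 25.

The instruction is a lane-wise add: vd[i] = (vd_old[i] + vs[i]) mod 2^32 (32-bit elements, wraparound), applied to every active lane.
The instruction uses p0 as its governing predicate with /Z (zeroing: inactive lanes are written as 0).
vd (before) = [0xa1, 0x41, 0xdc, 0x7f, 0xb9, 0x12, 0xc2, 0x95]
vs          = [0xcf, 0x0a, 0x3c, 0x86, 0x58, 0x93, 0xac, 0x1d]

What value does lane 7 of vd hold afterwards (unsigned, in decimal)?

256-bit reg / 32-bit elem → 8 lanes
p0[j] = (23+j < 25); true for j=0..1 → 2 lanes set
lane  0: add(0xa1,0xcf) ⇒ 0x170
lane  1: add(0x41,0x0a) ⇒ 0x4b
lane  2: tail/zero ⇒ 0x00
lane  3: tail/zero ⇒ 0x00
lane  4: tail/zero ⇒ 0x00
lane  5: tail/zero ⇒ 0x00
lane  6: tail/zero ⇒ 0x00
lane  7: tail/zero ⇒ 0x00

vd[7] = 0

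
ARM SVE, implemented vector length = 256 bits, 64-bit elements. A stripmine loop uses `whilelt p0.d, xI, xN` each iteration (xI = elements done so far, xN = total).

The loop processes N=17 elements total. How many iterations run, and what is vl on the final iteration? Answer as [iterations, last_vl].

lane count: 256 div 64 = 4
N=17: ⌈17/4⌉ = 5 iters; last vl = 17 − 4×4 = 1

[iterations, last_vl] = [5, 1]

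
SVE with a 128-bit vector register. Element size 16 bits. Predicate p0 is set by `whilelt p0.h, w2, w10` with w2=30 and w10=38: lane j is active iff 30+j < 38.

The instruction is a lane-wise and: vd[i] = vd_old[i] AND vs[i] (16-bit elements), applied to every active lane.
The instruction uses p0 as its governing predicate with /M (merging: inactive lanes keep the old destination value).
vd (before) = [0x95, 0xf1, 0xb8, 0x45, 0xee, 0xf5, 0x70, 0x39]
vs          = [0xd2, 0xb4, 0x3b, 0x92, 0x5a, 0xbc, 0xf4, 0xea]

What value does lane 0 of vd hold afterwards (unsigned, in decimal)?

vd[0] = 144

register lanes = 128/16 = 8
p0[j] = (30+j < 38); true for j=0..7 → 8 lanes set
vd[0] and(0x95,0xd2) -> 0x90
vd[1] and(0xf1,0xb4) -> 0xb0
vd[2] and(0xb8,0x3b) -> 0x38
vd[3] and(0x45,0x92) -> 0x00
vd[4] and(0xee,0x5a) -> 0x4a
vd[5] and(0xf5,0xbc) -> 0xb4
vd[6] and(0x70,0xf4) -> 0x70
vd[7] and(0x39,0xea) -> 0x28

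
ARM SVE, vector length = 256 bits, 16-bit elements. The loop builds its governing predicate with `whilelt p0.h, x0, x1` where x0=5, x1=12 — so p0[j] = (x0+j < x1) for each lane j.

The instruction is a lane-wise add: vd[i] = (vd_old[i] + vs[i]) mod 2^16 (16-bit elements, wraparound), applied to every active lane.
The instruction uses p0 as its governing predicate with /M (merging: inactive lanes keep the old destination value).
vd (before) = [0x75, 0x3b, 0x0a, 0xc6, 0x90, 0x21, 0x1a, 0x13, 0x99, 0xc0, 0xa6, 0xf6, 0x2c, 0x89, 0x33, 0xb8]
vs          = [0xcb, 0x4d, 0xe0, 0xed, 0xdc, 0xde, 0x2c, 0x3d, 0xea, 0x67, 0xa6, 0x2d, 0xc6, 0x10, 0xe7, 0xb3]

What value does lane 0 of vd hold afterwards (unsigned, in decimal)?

vd[0] = 320

register lanes = 256/16 = 16
p0[j] = (5+j < 12); true for j=0..6 → 7 lanes set
lane  0: add(0x75,0xcb) ⇒ 0x140
lane  1: add(0x3b,0x4d) ⇒ 0x88
lane  2: add(0x0a,0xe0) ⇒ 0xea
lane  3: add(0xc6,0xed) ⇒ 0x1b3
lane  4: add(0x90,0xdc) ⇒ 0x16c
lane  5: add(0x21,0xde) ⇒ 0xff
lane  6: add(0x1a,0x2c) ⇒ 0x46
lane  7: tail/keep ⇒ 0x13
lane  8: tail/keep ⇒ 0x99
lane  9: tail/keep ⇒ 0xc0
lane 10: tail/keep ⇒ 0xa6
lane 11: tail/keep ⇒ 0xf6
lane 12: tail/keep ⇒ 0x2c
lane 13: tail/keep ⇒ 0x89
lane 14: tail/keep ⇒ 0x33
lane 15: tail/keep ⇒ 0xb8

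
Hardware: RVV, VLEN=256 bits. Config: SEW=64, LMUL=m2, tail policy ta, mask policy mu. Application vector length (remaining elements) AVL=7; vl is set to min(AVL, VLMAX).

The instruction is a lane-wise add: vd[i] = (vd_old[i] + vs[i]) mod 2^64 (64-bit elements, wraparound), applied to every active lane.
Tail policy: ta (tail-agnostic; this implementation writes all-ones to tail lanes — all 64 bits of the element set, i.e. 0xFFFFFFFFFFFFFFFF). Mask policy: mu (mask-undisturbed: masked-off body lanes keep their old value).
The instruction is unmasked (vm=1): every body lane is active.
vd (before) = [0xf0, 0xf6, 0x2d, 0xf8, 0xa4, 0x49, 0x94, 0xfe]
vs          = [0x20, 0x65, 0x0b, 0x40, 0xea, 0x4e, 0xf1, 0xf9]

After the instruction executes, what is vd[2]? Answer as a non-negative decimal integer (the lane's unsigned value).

VLMAX = VLEN×LMUL/SEW = 256×2/64 = 8
AVL=7 ≤ VLMAX=8, so vl = 7
vd[0] add(0xf0,0x20) -> 0x110
vd[1] add(0xf6,0x65) -> 0x15b
vd[2] add(0x2d,0x0b) -> 0x38
vd[3] add(0xf8,0x40) -> 0x138
vd[4] add(0xa4,0xea) -> 0x18e
vd[5] add(0x49,0x4e) -> 0x97
vd[6] add(0x94,0xf1) -> 0x185
vd[7] tail/ones -> 0xffffffffffffffff

vd[2] = 56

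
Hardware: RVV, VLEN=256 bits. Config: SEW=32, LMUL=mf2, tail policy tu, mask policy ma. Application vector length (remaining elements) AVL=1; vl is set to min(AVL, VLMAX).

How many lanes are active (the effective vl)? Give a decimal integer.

lanes per group: 256·1/2/32 = 4
vl ← min(1, 4) = 1

vl = 1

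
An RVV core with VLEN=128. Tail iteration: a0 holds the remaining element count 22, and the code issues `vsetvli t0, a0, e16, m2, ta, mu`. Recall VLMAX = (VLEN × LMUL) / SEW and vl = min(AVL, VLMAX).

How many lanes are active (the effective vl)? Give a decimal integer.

VLMAX = VLEN×LMUL/SEW = 128×2/16 = 16
AVL=22 > VLMAX=16, so vl = 16

vl = 16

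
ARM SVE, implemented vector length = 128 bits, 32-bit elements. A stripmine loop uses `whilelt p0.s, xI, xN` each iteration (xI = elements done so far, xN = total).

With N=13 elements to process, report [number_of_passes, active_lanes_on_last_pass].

lane count: 128 div 32 = 4
N=13: ⌈13/4⌉ = 4 iters; last vl = 13 − 3×4 = 1

[iterations, last_vl] = [4, 1]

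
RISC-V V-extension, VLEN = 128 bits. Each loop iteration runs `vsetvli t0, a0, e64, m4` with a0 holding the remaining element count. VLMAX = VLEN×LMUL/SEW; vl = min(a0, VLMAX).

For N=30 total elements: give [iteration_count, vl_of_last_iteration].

[iterations, last_vl] = [4, 6]

VLMAX = VLEN×LMUL/SEW = 128×4/64 = 8
N=30: ⌈30/8⌉ = 4 iters; last vl = 30 − 3×8 = 6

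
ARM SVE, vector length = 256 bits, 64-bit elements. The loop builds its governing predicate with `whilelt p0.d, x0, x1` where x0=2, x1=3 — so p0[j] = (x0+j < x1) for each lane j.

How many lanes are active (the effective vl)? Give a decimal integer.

lane count: 256 div 64 = 4
whilelt: lane j active iff 2+j < 3 → j < 1 → 1 active

vl = 1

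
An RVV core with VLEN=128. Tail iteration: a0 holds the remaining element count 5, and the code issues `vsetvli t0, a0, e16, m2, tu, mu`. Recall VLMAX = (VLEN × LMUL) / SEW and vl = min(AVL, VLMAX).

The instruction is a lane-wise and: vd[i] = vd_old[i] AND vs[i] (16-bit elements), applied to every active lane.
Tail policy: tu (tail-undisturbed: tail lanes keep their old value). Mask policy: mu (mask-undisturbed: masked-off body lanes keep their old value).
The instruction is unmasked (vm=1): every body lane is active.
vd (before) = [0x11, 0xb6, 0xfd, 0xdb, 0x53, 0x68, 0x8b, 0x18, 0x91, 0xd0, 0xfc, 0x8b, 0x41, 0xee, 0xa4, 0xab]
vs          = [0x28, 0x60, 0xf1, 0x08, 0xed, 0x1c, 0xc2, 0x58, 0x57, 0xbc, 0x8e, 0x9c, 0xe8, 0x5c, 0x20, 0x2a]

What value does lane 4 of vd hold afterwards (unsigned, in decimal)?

vd[4] = 65

lanes per group: 128·2/16 = 16
vl ← min(5, 16) = 5
vd[0] and(0x11,0x28) -> 0x00
vd[1] and(0xb6,0x60) -> 0x20
vd[2] and(0xfd,0xf1) -> 0xf1
vd[3] and(0xdb,0x08) -> 0x08
vd[4] and(0x53,0xed) -> 0x41
vd[5] tail/keep -> 0x68
vd[6] tail/keep -> 0x8b
vd[7] tail/keep -> 0x18
vd[8] tail/keep -> 0x91
vd[9] tail/keep -> 0xd0
vd[10] tail/keep -> 0xfc
vd[11] tail/keep -> 0x8b
vd[12] tail/keep -> 0x41
vd[13] tail/keep -> 0xee
vd[14] tail/keep -> 0xa4
vd[15] tail/keep -> 0xab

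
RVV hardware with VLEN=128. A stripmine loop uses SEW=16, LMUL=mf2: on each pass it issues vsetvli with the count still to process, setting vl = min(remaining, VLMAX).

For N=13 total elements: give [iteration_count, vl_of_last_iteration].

VLMAX = VLEN×LMUL/SEW = 128×1/2/16 = 4
13 elements at 4/iter → 4 passes, remainder 1 on the last

[iterations, last_vl] = [4, 1]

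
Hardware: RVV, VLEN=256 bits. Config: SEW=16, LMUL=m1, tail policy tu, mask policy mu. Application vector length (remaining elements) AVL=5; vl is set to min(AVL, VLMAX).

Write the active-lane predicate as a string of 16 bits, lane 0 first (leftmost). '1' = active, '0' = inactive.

VLMAX = (256 × 1) / 16 = 16 lanes
AVL=5 ≤ VLMAX=16, so vl = 5
bits (lane 0 leftmost): 1111100000000000

predicate = 1111100000000000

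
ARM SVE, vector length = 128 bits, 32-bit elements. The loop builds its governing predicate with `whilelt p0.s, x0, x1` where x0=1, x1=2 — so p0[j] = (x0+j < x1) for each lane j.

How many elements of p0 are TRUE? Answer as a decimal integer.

vl = 1

128-bit reg / 32-bit elem → 4 lanes
p0[j] = (1+j < 2); true for j=0..0 → 1 lanes set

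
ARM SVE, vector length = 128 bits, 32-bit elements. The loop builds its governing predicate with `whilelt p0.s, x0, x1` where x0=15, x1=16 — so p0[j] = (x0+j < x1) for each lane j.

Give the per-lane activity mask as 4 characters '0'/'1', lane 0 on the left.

register lanes = 128/32 = 4
whilelt: lane j active iff 15+j < 16 → j < 1 → 1 active
bits (lane 0 leftmost): 1000

predicate = 1000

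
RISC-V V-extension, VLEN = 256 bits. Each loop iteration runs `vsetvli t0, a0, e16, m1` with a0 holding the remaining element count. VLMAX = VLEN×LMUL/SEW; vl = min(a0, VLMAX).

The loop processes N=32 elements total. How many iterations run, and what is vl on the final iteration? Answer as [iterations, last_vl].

lanes per group: 256·1/16 = 16
iterations = ceil(32/16) = 2; final-pass vl = 16

[iterations, last_vl] = [2, 16]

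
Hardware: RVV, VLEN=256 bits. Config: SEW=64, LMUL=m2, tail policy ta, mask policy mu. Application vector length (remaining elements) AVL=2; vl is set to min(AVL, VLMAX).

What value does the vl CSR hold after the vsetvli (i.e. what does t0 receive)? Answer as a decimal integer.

vl = 2

VLMAX = VLEN×LMUL/SEW = 256×2/64 = 8
AVL=2 ≤ VLMAX=8, so vl = 2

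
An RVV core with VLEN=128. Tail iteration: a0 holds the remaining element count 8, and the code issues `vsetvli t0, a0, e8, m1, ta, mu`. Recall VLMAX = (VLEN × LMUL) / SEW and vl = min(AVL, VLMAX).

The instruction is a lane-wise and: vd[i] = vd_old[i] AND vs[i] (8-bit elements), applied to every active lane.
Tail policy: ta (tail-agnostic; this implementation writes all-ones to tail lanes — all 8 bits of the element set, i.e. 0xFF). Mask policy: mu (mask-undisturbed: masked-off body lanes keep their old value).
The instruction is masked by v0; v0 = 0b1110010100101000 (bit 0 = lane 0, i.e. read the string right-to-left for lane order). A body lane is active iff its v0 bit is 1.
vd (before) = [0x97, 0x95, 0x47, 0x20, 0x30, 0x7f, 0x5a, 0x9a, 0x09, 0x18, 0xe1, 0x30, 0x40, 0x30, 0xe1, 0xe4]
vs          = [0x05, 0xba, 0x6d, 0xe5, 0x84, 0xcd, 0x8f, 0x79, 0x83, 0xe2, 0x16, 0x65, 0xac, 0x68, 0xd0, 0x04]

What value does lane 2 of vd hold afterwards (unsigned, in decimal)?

vd[2] = 71

VLMAX = (128 × 1) / 8 = 16 lanes
AVL=8 ≤ VLMAX=16, so vl = 8
vd[0] mask-off/keep -> 0x97
vd[1] mask-off/keep -> 0x95
vd[2] mask-off/keep -> 0x47
vd[3] and(0x20,0xe5) -> 0x20
vd[4] mask-off/keep -> 0x30
vd[5] and(0x7f,0xcd) -> 0x4d
vd[6] mask-off/keep -> 0x5a
vd[7] mask-off/keep -> 0x9a
vd[8] tail/ones -> 0xff
vd[9] tail/ones -> 0xff
vd[10] tail/ones -> 0xff
vd[11] tail/ones -> 0xff
vd[12] tail/ones -> 0xff
vd[13] tail/ones -> 0xff
vd[14] tail/ones -> 0xff
vd[15] tail/ones -> 0xff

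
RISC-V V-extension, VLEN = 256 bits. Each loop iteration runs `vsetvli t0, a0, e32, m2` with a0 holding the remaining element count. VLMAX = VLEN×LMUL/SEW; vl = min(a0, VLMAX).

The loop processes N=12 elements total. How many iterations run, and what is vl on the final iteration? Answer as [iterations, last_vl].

[iterations, last_vl] = [1, 12]

VLMAX = (256 × 2) / 32 = 16 lanes
N=12: ⌈12/16⌉ = 1 iters; last vl = 12 − 0×16 = 12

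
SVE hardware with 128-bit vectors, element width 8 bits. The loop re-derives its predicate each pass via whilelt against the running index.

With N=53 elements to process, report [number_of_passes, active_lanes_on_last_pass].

lane count: 128 div 8 = 16
iterations = ceil(53/16) = 4; final-pass vl = 5

[iterations, last_vl] = [4, 5]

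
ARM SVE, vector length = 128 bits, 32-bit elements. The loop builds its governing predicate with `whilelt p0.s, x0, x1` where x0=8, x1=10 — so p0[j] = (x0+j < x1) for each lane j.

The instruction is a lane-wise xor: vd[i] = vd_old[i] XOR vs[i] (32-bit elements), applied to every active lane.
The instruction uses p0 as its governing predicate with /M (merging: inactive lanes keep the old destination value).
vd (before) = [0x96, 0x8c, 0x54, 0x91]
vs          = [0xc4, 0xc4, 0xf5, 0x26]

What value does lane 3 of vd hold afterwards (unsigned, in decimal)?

vd[3] = 145

128-bit reg / 32-bit elem → 4 lanes
whilelt: lane j active iff 8+j < 10 → j < 2 → 2 active
lane  0: xor(0x96,0xc4) ⇒ 0x52
lane  1: xor(0x8c,0xc4) ⇒ 0x48
lane  2: tail/keep ⇒ 0x54
lane  3: tail/keep ⇒ 0x91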